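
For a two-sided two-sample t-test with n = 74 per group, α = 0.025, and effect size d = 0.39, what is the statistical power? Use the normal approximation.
Power ≈ 0.55

Power calculation (two-sample t-test, normal approximation):
z_β = d · √(n/2) - z_{α/2}
z_β = 0.39 · √(74/2) - 2.241
z_β = 0.39 · 6.083 - 2.241
z_β = 0.131

Power = Φ(z_β) = Φ(0.131) ≈ 0.552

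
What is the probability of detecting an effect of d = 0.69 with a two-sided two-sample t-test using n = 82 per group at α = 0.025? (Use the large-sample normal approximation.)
Power ≈ 0.99

Power calculation (two-sample t-test, normal approximation):
z_β = d · √(n/2) - z_{α/2}
z_β = 0.69 · √(82/2) - 2.241
z_β = 0.69 · 6.403 - 2.241
z_β = 2.177

Power = Φ(z_β) = Φ(2.177) ≈ 0.985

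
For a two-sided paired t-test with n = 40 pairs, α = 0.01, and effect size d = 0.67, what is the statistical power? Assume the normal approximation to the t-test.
Power ≈ 0.95

Power calculation (paired t-test, normal approximation):
z_β = d · √n - z_{α/2}
z_β = 0.67 · √40 - 2.576
z_β = 0.67 · 6.325 - 2.576
z_β = 1.662

Power = Φ(z_β) = Φ(1.662) ≈ 0.952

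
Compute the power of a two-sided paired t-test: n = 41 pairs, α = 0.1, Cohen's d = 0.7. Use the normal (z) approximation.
Power ≈ 1.00

Power calculation (paired t-test, normal approximation):
z_β = d · √n - z_{α/2}
z_β = 0.7 · √41 - 1.645
z_β = 0.7 · 6.403 - 1.645
z_β = 2.837

Power = Φ(z_β) = Φ(2.837) ≈ 0.998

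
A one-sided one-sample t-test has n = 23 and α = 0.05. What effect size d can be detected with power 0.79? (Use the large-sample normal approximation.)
d ≈ 0.51

Minimum detectable effect (one-sample t-test, normal approximation):
d = (z_α + z_β) / √n
d = (1.645 + 0.806) / √23
d = 2.451 / 4.796
d ≈ 0.51

By Cohen's convention (0.2 small / 0.5 medium / 0.8 large): medium effect.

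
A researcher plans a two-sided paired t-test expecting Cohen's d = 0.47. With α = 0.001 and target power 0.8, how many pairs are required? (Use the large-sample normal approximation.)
n = 78 pairs

Sample size formula (paired t-test, normal approximation):
n = ((z_{α/2} + z_β) / d)²

z_{α/2} = 3.291 (for α = 0.001, two-sided)
z_β = 0.842 (for power = 0.8)
d = 0.47

n = ((3.291 + 0.842) / 0.47)²
n = (8.794)²
n ≈ 77.33
Round up to the next whole number: n = 78 pairs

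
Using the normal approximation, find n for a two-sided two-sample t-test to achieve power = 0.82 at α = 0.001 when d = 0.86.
n = 48 per group

Sample size formula (two-sample t-test, normal approximation):
n = 2 · ((z_{α/2} + z_β) / d)²

z_{α/2} = 3.291 (for α = 0.001, two-sided)
z_β = 0.915 (for power = 0.82)
d = 0.86

n = 2 · ((3.291 + 0.915) / 0.86)²
n = 2 · (4.891)²
n ≈ 47.84
Round up to the next whole number: n = 48 per group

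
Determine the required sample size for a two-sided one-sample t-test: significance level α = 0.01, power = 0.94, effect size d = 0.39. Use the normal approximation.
n = 113

Sample size formula (one-sample t-test, normal approximation):
n = ((z_{α/2} + z_β) / d)²

z_{α/2} = 2.576 (for α = 0.01, two-sided)
z_β = 1.555 (for power = 0.94)
d = 0.39

n = ((2.576 + 1.555) / 0.39)²
n = (10.592)²
n ≈ 112.19
Round up to the next whole number: n = 113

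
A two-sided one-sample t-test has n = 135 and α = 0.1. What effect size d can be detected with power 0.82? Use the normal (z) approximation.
d ≈ 0.22

Minimum detectable effect (one-sample t-test, normal approximation):
d = (z_{α/2} + z_β) / √n
d = (1.645 + 0.915) / √135
d = 2.560 / 11.619
d ≈ 0.22

By Cohen's convention (0.2 small / 0.5 medium / 0.8 large): small effect.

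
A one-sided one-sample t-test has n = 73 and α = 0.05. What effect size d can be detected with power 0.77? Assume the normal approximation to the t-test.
d ≈ 0.28

Minimum detectable effect (one-sample t-test, normal approximation):
d = (z_α + z_β) / √n
d = (1.645 + 0.739) / √73
d = 2.384 / 8.544
d ≈ 0.28

By Cohen's convention (0.2 small / 0.5 medium / 0.8 large): small effect.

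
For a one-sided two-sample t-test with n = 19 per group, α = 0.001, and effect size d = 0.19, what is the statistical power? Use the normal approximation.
Power ≈ 0.01

Power calculation (two-sample t-test, normal approximation):
z_β = d · √(n/2) - z_α
z_β = 0.19 · √(19/2) - 3.090
z_β = 0.19 · 3.082 - 3.090
z_β = -2.505

Power = Φ(z_β) = Φ(-2.505) ≈ 0.006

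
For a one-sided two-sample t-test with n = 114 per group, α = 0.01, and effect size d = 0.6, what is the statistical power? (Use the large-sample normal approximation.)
Power ≈ 0.99

Power calculation (two-sample t-test, normal approximation):
z_β = d · √(n/2) - z_α
z_β = 0.6 · √(114/2) - 2.326
z_β = 0.6 · 7.550 - 2.326
z_β = 2.204

Power = Φ(z_β) = Φ(2.204) ≈ 0.986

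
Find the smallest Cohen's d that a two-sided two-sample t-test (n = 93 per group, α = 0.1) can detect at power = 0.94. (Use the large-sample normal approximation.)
d ≈ 0.47

Minimum detectable effect (two-sample t-test, normal approximation):
d = (z_{α/2} + z_β) / √(n/2)
d = (1.645 + 1.555) / √(93/2)
d = 3.200 / 6.819
d ≈ 0.47

By Cohen's convention (0.2 small / 0.5 medium / 0.8 large): small effect.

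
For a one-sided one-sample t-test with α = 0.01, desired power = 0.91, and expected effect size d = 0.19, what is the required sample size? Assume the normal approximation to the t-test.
n = 373

Sample size formula (one-sample t-test, normal approximation):
n = ((z_α + z_β) / d)²

z_α = 2.326 (for α = 0.01, one-sided)
z_β = 1.341 (for power = 0.91)
d = 0.19

n = ((2.326 + 1.341) / 0.19)²
n = (19.300)²
n ≈ 372.49
Round up to the next whole number: n = 373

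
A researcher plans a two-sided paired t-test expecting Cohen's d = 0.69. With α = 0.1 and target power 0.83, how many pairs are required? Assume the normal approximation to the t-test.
n = 15 pairs

Sample size formula (paired t-test, normal approximation):
n = ((z_{α/2} + z_β) / d)²

z_{α/2} = 1.645 (for α = 0.1, two-sided)
z_β = 0.954 (for power = 0.83)
d = 0.69

n = ((1.645 + 0.954) / 0.69)²
n = (3.767)²
n ≈ 14.19
Round up to the next whole number: n = 15 pairs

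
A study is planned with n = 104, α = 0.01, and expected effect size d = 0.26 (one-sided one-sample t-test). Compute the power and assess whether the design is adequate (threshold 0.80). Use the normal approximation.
Power ≈ 0.63; the study is underpowered (power < 0.80)

Power calculation (one-sample t-test, normal approximation):
z_β = d · √n - z_α
z_β = 0.26 · √104 - 2.326
z_β = 0.26 · 10.198 - 2.326
z_β = 0.325

Power = Φ(z_β) = Φ(0.325) ≈ 0.627

Effect size d = 0.26 is small by Cohen's convention (0.2/0.5/0.8).

Threshold: power ≥ 0.80 is conventionally adequate.
Power ≈ 0.63 → the study is underpowered (power < 0.80).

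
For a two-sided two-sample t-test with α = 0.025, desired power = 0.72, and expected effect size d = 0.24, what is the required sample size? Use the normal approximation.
n = 277 per group

Sample size formula (two-sample t-test, normal approximation):
n = 2 · ((z_{α/2} + z_β) / d)²

z_{α/2} = 2.241 (for α = 0.025, two-sided)
z_β = 0.583 (for power = 0.72)
d = 0.24

n = 2 · ((2.241 + 0.583) / 0.24)²
n = 2 · (11.767)²
n ≈ 276.92
Round up to the next whole number: n = 277 per group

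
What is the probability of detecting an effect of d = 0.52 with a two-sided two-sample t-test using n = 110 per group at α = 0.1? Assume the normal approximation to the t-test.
Power ≈ 0.99

Power calculation (two-sample t-test, normal approximation):
z_β = d · √(n/2) - z_{α/2}
z_β = 0.52 · √(110/2) - 1.645
z_β = 0.52 · 7.416 - 1.645
z_β = 2.212

Power = Φ(z_β) = Φ(2.212) ≈ 0.987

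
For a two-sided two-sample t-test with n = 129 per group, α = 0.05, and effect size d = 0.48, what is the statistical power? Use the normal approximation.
Power ≈ 0.97

Power calculation (two-sample t-test, normal approximation):
z_β = d · √(n/2) - z_{α/2}
z_β = 0.48 · √(129/2) - 1.960
z_β = 0.48 · 8.031 - 1.960
z_β = 1.895

Power = Φ(z_β) = Φ(1.895) ≈ 0.971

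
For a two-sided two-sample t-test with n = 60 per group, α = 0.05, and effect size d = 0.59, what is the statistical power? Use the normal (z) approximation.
Power ≈ 0.90

Power calculation (two-sample t-test, normal approximation):
z_β = d · √(n/2) - z_{α/2}
z_β = 0.59 · √(60/2) - 1.960
z_β = 0.59 · 5.477 - 1.960
z_β = 1.272

Power = Φ(z_β) = Φ(1.272) ≈ 0.898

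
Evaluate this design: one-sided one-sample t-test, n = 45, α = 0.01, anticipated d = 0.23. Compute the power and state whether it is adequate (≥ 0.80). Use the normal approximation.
Power ≈ 0.22; the study is underpowered (power < 0.80)

Power calculation (one-sample t-test, normal approximation):
z_β = d · √n - z_α
z_β = 0.23 · √45 - 2.326
z_β = 0.23 · 6.708 - 2.326
z_β = -0.783

Power = Φ(z_β) = Φ(-0.783) ≈ 0.217

Effect size d = 0.23 is small by Cohen's convention (0.2/0.5/0.8).

Threshold: power ≥ 0.80 is conventionally adequate.
Power ≈ 0.22 → the study is underpowered (power < 0.80).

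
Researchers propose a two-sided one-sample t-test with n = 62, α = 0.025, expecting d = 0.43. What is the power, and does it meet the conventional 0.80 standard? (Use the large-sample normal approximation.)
Power ≈ 0.87; the study is adequately powered (power ≥ 0.80)

Power calculation (one-sample t-test, normal approximation):
z_β = d · √n - z_{α/2}
z_β = 0.43 · √62 - 2.241
z_β = 0.43 · 7.874 - 2.241
z_β = 1.144

Power = Φ(z_β) = Φ(1.144) ≈ 0.874

Effect size d = 0.43 is small by Cohen's convention (0.2/0.5/0.8).

Threshold: power ≥ 0.80 is conventionally adequate.
Power ≈ 0.87 → the study is adequately powered (power ≥ 0.80).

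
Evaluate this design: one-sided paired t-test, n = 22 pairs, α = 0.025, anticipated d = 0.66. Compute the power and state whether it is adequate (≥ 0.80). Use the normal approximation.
Power ≈ 0.87; the study is adequately powered (power ≥ 0.80)

Power calculation (paired t-test, normal approximation):
z_β = d · √n - z_α
z_β = 0.66 · √22 - 1.960
z_β = 0.66 · 4.690 - 1.960
z_β = 1.136

Power = Φ(z_β) = Φ(1.136) ≈ 0.872

Effect size d = 0.66 is medium by Cohen's convention (0.2/0.5/0.8).

Threshold: power ≥ 0.80 is conventionally adequate.
Power ≈ 0.87 → the study is adequately powered (power ≥ 0.80).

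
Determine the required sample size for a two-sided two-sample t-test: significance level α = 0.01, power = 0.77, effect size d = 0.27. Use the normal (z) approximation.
n = 302 per group

Sample size formula (two-sample t-test, normal approximation):
n = 2 · ((z_{α/2} + z_β) / d)²

z_{α/2} = 2.576 (for α = 0.01, two-sided)
z_β = 0.739 (for power = 0.77)
d = 0.27

n = 2 · ((2.576 + 0.739) / 0.27)²
n = 2 · (12.278)²
n ≈ 301.50
Round up to the next whole number: n = 302 per group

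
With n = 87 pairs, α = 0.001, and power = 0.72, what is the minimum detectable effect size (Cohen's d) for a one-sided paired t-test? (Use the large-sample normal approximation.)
d ≈ 0.39

Minimum detectable effect (paired t-test, normal approximation):
d = (z_α + z_β) / √n
d = (3.090 + 0.583) / √87
d = 3.673 / 9.327
d ≈ 0.39

By Cohen's convention (0.2 small / 0.5 medium / 0.8 large): small effect.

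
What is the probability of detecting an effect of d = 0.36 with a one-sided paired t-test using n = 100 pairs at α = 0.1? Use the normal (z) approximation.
Power ≈ 0.99

Power calculation (paired t-test, normal approximation):
z_β = d · √n - z_α
z_β = 0.36 · √100 - 1.282
z_β = 0.36 · 10.000 - 1.282
z_β = 2.318

Power = Φ(z_β) = Φ(2.318) ≈ 0.990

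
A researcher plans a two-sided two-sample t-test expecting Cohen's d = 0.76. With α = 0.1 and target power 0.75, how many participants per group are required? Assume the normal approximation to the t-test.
n = 19 per group

Sample size formula (two-sample t-test, normal approximation):
n = 2 · ((z_{α/2} + z_β) / d)²

z_{α/2} = 1.645 (for α = 0.1, two-sided)
z_β = 0.674 (for power = 0.75)
d = 0.76

n = 2 · ((1.645 + 0.674) / 0.76)²
n = 2 · (3.051)²
n ≈ 18.62
Round up to the next whole number: n = 19 per group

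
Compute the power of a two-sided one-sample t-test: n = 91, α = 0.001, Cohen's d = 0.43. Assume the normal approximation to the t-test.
Power ≈ 0.79

Power calculation (one-sample t-test, normal approximation):
z_β = d · √n - z_{α/2}
z_β = 0.43 · √91 - 3.291
z_β = 0.43 · 9.539 - 3.291
z_β = 0.811

Power = Φ(z_β) = Φ(0.811) ≈ 0.791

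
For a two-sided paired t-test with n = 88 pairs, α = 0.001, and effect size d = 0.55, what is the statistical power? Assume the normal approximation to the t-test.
Power ≈ 0.97

Power calculation (paired t-test, normal approximation):
z_β = d · √n - z_{α/2}
z_β = 0.55 · √88 - 3.291
z_β = 0.55 · 9.381 - 3.291
z_β = 1.869

Power = Φ(z_β) = Φ(1.869) ≈ 0.969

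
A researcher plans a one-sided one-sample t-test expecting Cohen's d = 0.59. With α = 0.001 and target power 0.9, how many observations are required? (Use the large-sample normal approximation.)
n = 55

Sample size formula (one-sample t-test, normal approximation):
n = ((z_α + z_β) / d)²

z_α = 3.090 (for α = 0.001, one-sided)
z_β = 1.282 (for power = 0.9)
d = 0.59

n = ((3.090 + 1.282) / 0.59)²
n = (7.410)²
n ≈ 54.91
Round up to the next whole number: n = 55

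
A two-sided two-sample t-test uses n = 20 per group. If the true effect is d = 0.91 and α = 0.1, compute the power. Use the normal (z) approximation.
Power ≈ 0.89

Power calculation (two-sample t-test, normal approximation):
z_β = d · √(n/2) - z_{α/2}
z_β = 0.91 · √(20/2) - 1.645
z_β = 0.91 · 3.162 - 1.645
z_β = 1.233

Power = Φ(z_β) = Φ(1.233) ≈ 0.891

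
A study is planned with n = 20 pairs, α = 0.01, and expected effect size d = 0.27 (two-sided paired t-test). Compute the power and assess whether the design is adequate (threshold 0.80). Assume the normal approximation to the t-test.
Power ≈ 0.09; the study is underpowered (power < 0.80)

Power calculation (paired t-test, normal approximation):
z_β = d · √n - z_{α/2}
z_β = 0.27 · √20 - 2.576
z_β = 0.27 · 4.472 - 2.576
z_β = -1.368

Power = Φ(z_β) = Φ(-1.368) ≈ 0.086

Effect size d = 0.27 is small by Cohen's convention (0.2/0.5/0.8).

Threshold: power ≥ 0.80 is conventionally adequate.
Power ≈ 0.09 → the study is underpowered (power < 0.80).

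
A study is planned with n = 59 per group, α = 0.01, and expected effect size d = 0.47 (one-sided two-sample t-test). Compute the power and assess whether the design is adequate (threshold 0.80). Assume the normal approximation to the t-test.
Power ≈ 0.59; the study is underpowered (power < 0.80)

Power calculation (two-sample t-test, normal approximation):
z_β = d · √(n/2) - z_α
z_β = 0.47 · √(59/2) - 2.326
z_β = 0.47 · 5.431 - 2.326
z_β = 0.226

Power = Φ(z_β) = Φ(0.226) ≈ 0.590

Effect size d = 0.47 is small by Cohen's convention (0.2/0.5/0.8).

Threshold: power ≥ 0.80 is conventionally adequate.
Power ≈ 0.59 → the study is underpowered (power < 0.80).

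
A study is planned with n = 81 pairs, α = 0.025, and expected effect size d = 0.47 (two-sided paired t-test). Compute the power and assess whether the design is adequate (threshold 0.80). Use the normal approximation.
Power ≈ 0.98; the study is adequately powered (power ≥ 0.80)

Power calculation (paired t-test, normal approximation):
z_β = d · √n - z_{α/2}
z_β = 0.47 · √81 - 2.241
z_β = 0.47 · 9.000 - 2.241
z_β = 1.989

Power = Φ(z_β) = Φ(1.989) ≈ 0.977

Effect size d = 0.47 is small by Cohen's convention (0.2/0.5/0.8).

Threshold: power ≥ 0.80 is conventionally adequate.
Power ≈ 0.98 → the study is adequately powered (power ≥ 0.80).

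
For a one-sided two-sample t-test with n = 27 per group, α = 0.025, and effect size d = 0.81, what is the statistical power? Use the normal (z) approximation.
Power ≈ 0.85

Power calculation (two-sample t-test, normal approximation):
z_β = d · √(n/2) - z_α
z_β = 0.81 · √(27/2) - 1.960
z_β = 0.81 · 3.674 - 1.960
z_β = 1.016

Power = Φ(z_β) = Φ(1.016) ≈ 0.845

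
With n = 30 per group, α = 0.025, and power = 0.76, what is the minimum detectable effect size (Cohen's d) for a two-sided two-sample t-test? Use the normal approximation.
d ≈ 0.76

Minimum detectable effect (two-sample t-test, normal approximation):
d = (z_{α/2} + z_β) / √(n/2)
d = (2.241 + 0.706) / √(30/2)
d = 2.948 / 3.873
d ≈ 0.76

By Cohen's convention (0.2 small / 0.5 medium / 0.8 large): medium effect.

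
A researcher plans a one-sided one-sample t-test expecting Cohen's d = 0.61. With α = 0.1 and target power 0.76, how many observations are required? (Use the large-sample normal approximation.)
n = 11

Sample size formula (one-sample t-test, normal approximation):
n = ((z_α + z_β) / d)²

z_α = 1.282 (for α = 0.1, one-sided)
z_β = 0.706 (for power = 0.76)
d = 0.61

n = ((1.282 + 0.706) / 0.61)²
n = (3.259)²
n ≈ 10.62
Round up to the next whole number: n = 11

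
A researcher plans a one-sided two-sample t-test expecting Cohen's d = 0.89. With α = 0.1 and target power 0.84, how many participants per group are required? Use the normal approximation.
n = 14 per group

Sample size formula (two-sample t-test, normal approximation):
n = 2 · ((z_α + z_β) / d)²

z_α = 1.282 (for α = 0.1, one-sided)
z_β = 0.994 (for power = 0.84)
d = 0.89

n = 2 · ((1.282 + 0.994) / 0.89)²
n = 2 · (2.557)²
n ≈ 13.08
Round up to the next whole number: n = 14 per group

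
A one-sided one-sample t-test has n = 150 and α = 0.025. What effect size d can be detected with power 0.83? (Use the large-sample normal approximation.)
d ≈ 0.24

Minimum detectable effect (one-sample t-test, normal approximation):
d = (z_α + z_β) / √n
d = (1.960 + 0.954) / √150
d = 2.914 / 12.247
d ≈ 0.24

By Cohen's convention (0.2 small / 0.5 medium / 0.8 large): small effect.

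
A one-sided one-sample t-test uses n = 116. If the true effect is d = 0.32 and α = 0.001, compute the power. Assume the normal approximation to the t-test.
Power ≈ 0.64

Power calculation (one-sample t-test, normal approximation):
z_β = d · √n - z_α
z_β = 0.32 · √116 - 3.090
z_β = 0.32 · 10.770 - 3.090
z_β = 0.356

Power = Φ(z_β) = Φ(0.356) ≈ 0.639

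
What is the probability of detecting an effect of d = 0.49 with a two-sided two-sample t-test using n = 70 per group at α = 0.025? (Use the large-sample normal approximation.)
Power ≈ 0.74

Power calculation (two-sample t-test, normal approximation):
z_β = d · √(n/2) - z_{α/2}
z_β = 0.49 · √(70/2) - 2.241
z_β = 0.49 · 5.916 - 2.241
z_β = 0.657

Power = Φ(z_β) = Φ(0.657) ≈ 0.745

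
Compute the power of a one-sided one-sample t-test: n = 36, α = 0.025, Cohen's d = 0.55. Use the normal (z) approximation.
Power ≈ 0.91

Power calculation (one-sample t-test, normal approximation):
z_β = d · √n - z_α
z_β = 0.55 · √36 - 1.960
z_β = 0.55 · 6.000 - 1.960
z_β = 1.340

Power = Φ(z_β) = Φ(1.340) ≈ 0.910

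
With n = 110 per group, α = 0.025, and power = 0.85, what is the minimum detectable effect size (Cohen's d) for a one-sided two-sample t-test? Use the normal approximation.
d ≈ 0.40

Minimum detectable effect (two-sample t-test, normal approximation):
d = (z_α + z_β) / √(n/2)
d = (1.960 + 1.036) / √(110/2)
d = 2.996 / 7.416
d ≈ 0.40

By Cohen's convention (0.2 small / 0.5 medium / 0.8 large): small effect.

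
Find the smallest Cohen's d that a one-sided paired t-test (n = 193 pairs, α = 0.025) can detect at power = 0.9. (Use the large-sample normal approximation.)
d ≈ 0.23

Minimum detectable effect (paired t-test, normal approximation):
d = (z_α + z_β) / √n
d = (1.960 + 1.282) / √193
d = 3.242 / 13.892
d ≈ 0.23

By Cohen's convention (0.2 small / 0.5 medium / 0.8 large): small effect.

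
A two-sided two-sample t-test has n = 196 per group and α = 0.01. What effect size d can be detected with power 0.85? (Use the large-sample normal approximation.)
d ≈ 0.36

Minimum detectable effect (two-sample t-test, normal approximation):
d = (z_{α/2} + z_β) / √(n/2)
d = (2.576 + 1.036) / √(196/2)
d = 3.612 / 9.899
d ≈ 0.36

By Cohen's convention (0.2 small / 0.5 medium / 0.8 large): small effect.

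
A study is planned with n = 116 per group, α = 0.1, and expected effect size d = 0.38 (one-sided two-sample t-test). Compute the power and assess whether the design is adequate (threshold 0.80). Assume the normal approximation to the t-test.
Power ≈ 0.95; the study is adequately powered (power ≥ 0.80)

Power calculation (two-sample t-test, normal approximation):
z_β = d · √(n/2) - z_α
z_β = 0.38 · √(116/2) - 1.282
z_β = 0.38 · 7.616 - 1.282
z_β = 1.612

Power = Φ(z_β) = Φ(1.612) ≈ 0.947

Effect size d = 0.38 is small by Cohen's convention (0.2/0.5/0.8).

Threshold: power ≥ 0.80 is conventionally adequate.
Power ≈ 0.95 → the study is adequately powered (power ≥ 0.80).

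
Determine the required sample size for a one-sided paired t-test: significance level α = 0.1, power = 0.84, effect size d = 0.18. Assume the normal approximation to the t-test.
n = 160 pairs

Sample size formula (paired t-test, normal approximation):
n = ((z_α + z_β) / d)²

z_α = 1.282 (for α = 0.1, one-sided)
z_β = 0.994 (for power = 0.84)
d = 0.18

n = ((1.282 + 0.994) / 0.18)²
n = (12.644)²
n ≈ 159.87
Round up to the next whole number: n = 160 pairs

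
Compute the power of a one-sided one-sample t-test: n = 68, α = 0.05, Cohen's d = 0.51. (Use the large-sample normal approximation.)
Power ≈ 0.99

Power calculation (one-sample t-test, normal approximation):
z_β = d · √n - z_α
z_β = 0.51 · √68 - 1.645
z_β = 0.51 · 8.246 - 1.645
z_β = 2.561

Power = Φ(z_β) = Φ(2.561) ≈ 0.995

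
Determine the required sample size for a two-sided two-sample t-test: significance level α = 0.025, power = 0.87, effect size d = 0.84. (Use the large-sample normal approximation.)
n = 33 per group

Sample size formula (two-sample t-test, normal approximation):
n = 2 · ((z_{α/2} + z_β) / d)²

z_{α/2} = 2.241 (for α = 0.025, two-sided)
z_β = 1.126 (for power = 0.87)
d = 0.84

n = 2 · ((2.241 + 1.126) / 0.84)²
n = 2 · (4.008)²
n ≈ 32.13
Round up to the next whole number: n = 33 per group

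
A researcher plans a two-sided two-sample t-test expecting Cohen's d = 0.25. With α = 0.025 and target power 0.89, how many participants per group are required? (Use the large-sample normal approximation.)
n = 385 per group

Sample size formula (two-sample t-test, normal approximation):
n = 2 · ((z_{α/2} + z_β) / d)²

z_{α/2} = 2.241 (for α = 0.025, two-sided)
z_β = 1.227 (for power = 0.89)
d = 0.25

n = 2 · ((2.241 + 1.227) / 0.25)²
n = 2 · (13.872)²
n ≈ 384.86
Round up to the next whole number: n = 385 per group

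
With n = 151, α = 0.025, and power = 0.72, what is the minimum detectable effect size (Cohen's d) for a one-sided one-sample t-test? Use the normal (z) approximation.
d ≈ 0.21

Minimum detectable effect (one-sample t-test, normal approximation):
d = (z_α + z_β) / √n
d = (1.960 + 0.583) / √151
d = 2.543 / 12.288
d ≈ 0.21

By Cohen's convention (0.2 small / 0.5 medium / 0.8 large): small effect.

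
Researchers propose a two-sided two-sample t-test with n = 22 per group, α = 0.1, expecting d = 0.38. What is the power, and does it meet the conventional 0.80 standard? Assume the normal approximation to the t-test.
Power ≈ 0.35; the study is underpowered (power < 0.80)

Power calculation (two-sample t-test, normal approximation):
z_β = d · √(n/2) - z_{α/2}
z_β = 0.38 · √(22/2) - 1.645
z_β = 0.38 · 3.317 - 1.645
z_β = -0.385

Power = Φ(z_β) = Φ(-0.385) ≈ 0.350

Effect size d = 0.38 is small by Cohen's convention (0.2/0.5/0.8).

Threshold: power ≥ 0.80 is conventionally adequate.
Power ≈ 0.35 → the study is underpowered (power < 0.80).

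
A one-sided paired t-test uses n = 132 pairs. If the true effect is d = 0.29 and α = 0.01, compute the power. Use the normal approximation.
Power ≈ 0.84

Power calculation (paired t-test, normal approximation):
z_β = d · √n - z_α
z_β = 0.29 · √132 - 2.326
z_β = 0.29 · 11.489 - 2.326
z_β = 1.005

Power = Φ(z_β) = Φ(1.005) ≈ 0.843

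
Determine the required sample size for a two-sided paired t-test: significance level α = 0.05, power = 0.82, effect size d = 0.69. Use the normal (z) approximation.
n = 18 pairs

Sample size formula (paired t-test, normal approximation):
n = ((z_{α/2} + z_β) / d)²

z_{α/2} = 1.960 (for α = 0.05, two-sided)
z_β = 0.915 (for power = 0.82)
d = 0.69

n = ((1.960 + 0.915) / 0.69)²
n = (4.167)²
n ≈ 17.36
Round up to the next whole number: n = 18 pairs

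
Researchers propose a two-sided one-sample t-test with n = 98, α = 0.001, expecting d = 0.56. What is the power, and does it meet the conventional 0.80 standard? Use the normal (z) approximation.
Power ≈ 0.99; the study is adequately powered (power ≥ 0.80)

Power calculation (one-sample t-test, normal approximation):
z_β = d · √n - z_{α/2}
z_β = 0.56 · √98 - 3.291
z_β = 0.56 · 9.899 - 3.291
z_β = 2.253

Power = Φ(z_β) = Φ(2.253) ≈ 0.988

Effect size d = 0.56 is medium by Cohen's convention (0.2/0.5/0.8).

Threshold: power ≥ 0.80 is conventionally adequate.
Power ≈ 0.99 → the study is adequately powered (power ≥ 0.80).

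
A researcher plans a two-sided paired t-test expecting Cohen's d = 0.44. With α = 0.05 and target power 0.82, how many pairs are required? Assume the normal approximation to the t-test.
n = 43 pairs

Sample size formula (paired t-test, normal approximation):
n = ((z_{α/2} + z_β) / d)²

z_{α/2} = 1.960 (for α = 0.05, two-sided)
z_β = 0.915 (for power = 0.82)
d = 0.44

n = ((1.960 + 0.915) / 0.44)²
n = (6.534)²
n ≈ 42.69
Round up to the next whole number: n = 43 pairs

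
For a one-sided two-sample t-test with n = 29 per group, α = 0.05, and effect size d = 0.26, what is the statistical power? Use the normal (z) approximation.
Power ≈ 0.26

Power calculation (two-sample t-test, normal approximation):
z_β = d · √(n/2) - z_α
z_β = 0.26 · √(29/2) - 1.645
z_β = 0.26 · 3.808 - 1.645
z_β = -0.655

Power = Φ(z_β) = Φ(-0.655) ≈ 0.256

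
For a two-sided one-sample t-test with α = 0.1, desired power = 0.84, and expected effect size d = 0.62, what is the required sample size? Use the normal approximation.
n = 19

Sample size formula (one-sample t-test, normal approximation):
n = ((z_{α/2} + z_β) / d)²

z_{α/2} = 1.645 (for α = 0.1, two-sided)
z_β = 0.994 (for power = 0.84)
d = 0.62

n = ((1.645 + 0.994) / 0.62)²
n = (4.256)²
n ≈ 18.11
Round up to the next whole number: n = 19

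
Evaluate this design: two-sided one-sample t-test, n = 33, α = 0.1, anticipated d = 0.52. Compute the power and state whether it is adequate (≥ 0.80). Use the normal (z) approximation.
Power ≈ 0.91; the study is adequately powered (power ≥ 0.80)

Power calculation (one-sample t-test, normal approximation):
z_β = d · √n - z_{α/2}
z_β = 0.52 · √33 - 1.645
z_β = 0.52 · 5.745 - 1.645
z_β = 1.342

Power = Φ(z_β) = Φ(1.342) ≈ 0.910

Effect size d = 0.52 is medium by Cohen's convention (0.2/0.5/0.8).

Threshold: power ≥ 0.80 is conventionally adequate.
Power ≈ 0.91 → the study is adequately powered (power ≥ 0.80).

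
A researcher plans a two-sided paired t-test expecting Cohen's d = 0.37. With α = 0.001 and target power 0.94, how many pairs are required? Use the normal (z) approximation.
n = 172 pairs

Sample size formula (paired t-test, normal approximation):
n = ((z_{α/2} + z_β) / d)²

z_{α/2} = 3.291 (for α = 0.001, two-sided)
z_β = 1.555 (for power = 0.94)
d = 0.37

n = ((3.291 + 1.555) / 0.37)²
n = (13.097)²
n ≈ 171.53
Round up to the next whole number: n = 172 pairs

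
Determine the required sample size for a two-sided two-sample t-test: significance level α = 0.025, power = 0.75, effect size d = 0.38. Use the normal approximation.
n = 118 per group

Sample size formula (two-sample t-test, normal approximation):
n = 2 · ((z_{α/2} + z_β) / d)²

z_{α/2} = 2.241 (for α = 0.025, two-sided)
z_β = 0.674 (for power = 0.75)
d = 0.38

n = 2 · ((2.241 + 0.674) / 0.38)²
n = 2 · (7.671)²
n ≈ 117.69
Round up to the next whole number: n = 118 per group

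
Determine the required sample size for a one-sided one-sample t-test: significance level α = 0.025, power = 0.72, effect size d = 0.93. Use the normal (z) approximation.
n = 8

Sample size formula (one-sample t-test, normal approximation):
n = ((z_α + z_β) / d)²

z_α = 1.960 (for α = 0.025, one-sided)
z_β = 0.583 (for power = 0.72)
d = 0.93

n = ((1.960 + 0.583) / 0.93)²
n = (2.734)²
n ≈ 7.47
Round up to the next whole number: n = 8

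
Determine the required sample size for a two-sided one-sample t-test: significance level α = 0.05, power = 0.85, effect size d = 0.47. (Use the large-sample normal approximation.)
n = 41

Sample size formula (one-sample t-test, normal approximation):
n = ((z_{α/2} + z_β) / d)²

z_{α/2} = 1.960 (for α = 0.05, two-sided)
z_β = 1.036 (for power = 0.85)
d = 0.47

n = ((1.960 + 1.036) / 0.47)²
n = (6.374)²
n ≈ 40.63
Round up to the next whole number: n = 41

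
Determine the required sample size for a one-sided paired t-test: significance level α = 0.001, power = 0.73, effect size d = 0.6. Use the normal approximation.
n = 39 pairs

Sample size formula (paired t-test, normal approximation):
n = ((z_α + z_β) / d)²

z_α = 3.090 (for α = 0.001, one-sided)
z_β = 0.613 (for power = 0.73)
d = 0.6

n = ((3.090 + 0.613) / 0.6)²
n = (6.172)²
n ≈ 38.09
Round up to the next whole number: n = 39 pairs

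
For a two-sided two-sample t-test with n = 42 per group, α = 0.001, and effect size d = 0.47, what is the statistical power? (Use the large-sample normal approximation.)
Power ≈ 0.13

Power calculation (two-sample t-test, normal approximation):
z_β = d · √(n/2) - z_{α/2}
z_β = 0.47 · √(42/2) - 3.291
z_β = 0.47 · 4.583 - 3.291
z_β = -1.137

Power = Φ(z_β) = Φ(-1.137) ≈ 0.128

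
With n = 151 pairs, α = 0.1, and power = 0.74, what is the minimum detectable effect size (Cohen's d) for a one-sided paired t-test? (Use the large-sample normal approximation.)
d ≈ 0.16

Minimum detectable effect (paired t-test, normal approximation):
d = (z_α + z_β) / √n
d = (1.282 + 0.643) / √151
d = 1.925 / 12.288
d ≈ 0.16

By Cohen's convention (0.2 small / 0.5 medium / 0.8 large): very small effect.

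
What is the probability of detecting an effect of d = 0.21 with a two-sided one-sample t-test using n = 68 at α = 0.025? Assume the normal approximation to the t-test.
Power ≈ 0.31

Power calculation (one-sample t-test, normal approximation):
z_β = d · √n - z_{α/2}
z_β = 0.21 · √68 - 2.241
z_β = 0.21 · 8.246 - 2.241
z_β = -0.510

Power = Φ(z_β) = Φ(-0.510) ≈ 0.305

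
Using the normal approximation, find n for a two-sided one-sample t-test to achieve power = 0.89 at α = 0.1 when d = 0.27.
n = 114

Sample size formula (one-sample t-test, normal approximation):
n = ((z_{α/2} + z_β) / d)²

z_{α/2} = 1.645 (for α = 0.1, two-sided)
z_β = 1.227 (for power = 0.89)
d = 0.27

n = ((1.645 + 1.227) / 0.27)²
n = (10.637)²
n ≈ 113.15
Round up to the next whole number: n = 114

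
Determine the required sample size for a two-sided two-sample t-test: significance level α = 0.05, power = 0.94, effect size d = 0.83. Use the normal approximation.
n = 36 per group

Sample size formula (two-sample t-test, normal approximation):
n = 2 · ((z_{α/2} + z_β) / d)²

z_{α/2} = 1.960 (for α = 0.05, two-sided)
z_β = 1.555 (for power = 0.94)
d = 0.83

n = 2 · ((1.960 + 1.555) / 0.83)²
n = 2 · (4.235)²
n ≈ 35.87
Round up to the next whole number: n = 36 per group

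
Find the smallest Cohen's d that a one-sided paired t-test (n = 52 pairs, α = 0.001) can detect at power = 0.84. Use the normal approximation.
d ≈ 0.57

Minimum detectable effect (paired t-test, normal approximation):
d = (z_α + z_β) / √n
d = (3.090 + 0.994) / √52
d = 4.085 / 7.211
d ≈ 0.57

By Cohen's convention (0.2 small / 0.5 medium / 0.8 large): medium effect.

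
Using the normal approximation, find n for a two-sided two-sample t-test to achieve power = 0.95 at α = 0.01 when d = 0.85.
n = 50 per group

Sample size formula (two-sample t-test, normal approximation):
n = 2 · ((z_{α/2} + z_β) / d)²

z_{α/2} = 2.576 (for α = 0.01, two-sided)
z_β = 1.645 (for power = 0.95)
d = 0.85

n = 2 · ((2.576 + 1.645) / 0.85)²
n = 2 · (4.966)²
n ≈ 49.32
Round up to the next whole number: n = 50 per group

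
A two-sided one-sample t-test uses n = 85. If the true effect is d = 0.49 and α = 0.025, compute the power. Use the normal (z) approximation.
Power ≈ 0.99

Power calculation (one-sample t-test, normal approximation):
z_β = d · √n - z_{α/2}
z_β = 0.49 · √85 - 2.241
z_β = 0.49 · 9.220 - 2.241
z_β = 2.276

Power = Φ(z_β) = Φ(2.276) ≈ 0.989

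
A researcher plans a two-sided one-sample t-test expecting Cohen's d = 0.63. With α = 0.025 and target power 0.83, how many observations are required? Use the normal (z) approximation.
n = 26

Sample size formula (one-sample t-test, normal approximation):
n = ((z_{α/2} + z_β) / d)²

z_{α/2} = 2.241 (for α = 0.025, two-sided)
z_β = 0.954 (for power = 0.83)
d = 0.63

n = ((2.241 + 0.954) / 0.63)²
n = (5.071)²
n ≈ 25.72
Round up to the next whole number: n = 26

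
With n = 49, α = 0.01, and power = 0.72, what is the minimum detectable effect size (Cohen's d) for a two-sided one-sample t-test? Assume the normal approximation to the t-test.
d ≈ 0.45

Minimum detectable effect (one-sample t-test, normal approximation):
d = (z_{α/2} + z_β) / √n
d = (2.576 + 0.583) / √49
d = 3.159 / 7.000
d ≈ 0.45

By Cohen's convention (0.2 small / 0.5 medium / 0.8 large): small effect.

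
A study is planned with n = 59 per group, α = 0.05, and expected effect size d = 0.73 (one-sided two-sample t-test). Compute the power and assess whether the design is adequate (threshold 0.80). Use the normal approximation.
Power ≈ 0.99; the study is adequately powered (power ≥ 0.80)

Power calculation (two-sample t-test, normal approximation):
z_β = d · √(n/2) - z_α
z_β = 0.73 · √(59/2) - 1.645
z_β = 0.73 · 5.431 - 1.645
z_β = 2.320

Power = Φ(z_β) = Φ(2.320) ≈ 0.990

Effect size d = 0.73 is medium by Cohen's convention (0.2/0.5/0.8).

Threshold: power ≥ 0.80 is conventionally adequate.
Power ≈ 0.99 → the study is adequately powered (power ≥ 0.80).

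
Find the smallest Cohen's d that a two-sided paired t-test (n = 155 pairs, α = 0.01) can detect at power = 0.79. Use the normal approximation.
d ≈ 0.27

Minimum detectable effect (paired t-test, normal approximation):
d = (z_{α/2} + z_β) / √n
d = (2.576 + 0.806) / √155
d = 3.382 / 12.450
d ≈ 0.27

By Cohen's convention (0.2 small / 0.5 medium / 0.8 large): small effect.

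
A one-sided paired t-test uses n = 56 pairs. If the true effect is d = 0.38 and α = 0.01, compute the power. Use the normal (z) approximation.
Power ≈ 0.70

Power calculation (paired t-test, normal approximation):
z_β = d · √n - z_α
z_β = 0.38 · √56 - 2.326
z_β = 0.38 · 7.483 - 2.326
z_β = 0.517

Power = Φ(z_β) = Φ(0.517) ≈ 0.698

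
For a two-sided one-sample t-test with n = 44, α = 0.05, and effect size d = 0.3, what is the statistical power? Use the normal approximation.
Power ≈ 0.51

Power calculation (one-sample t-test, normal approximation):
z_β = d · √n - z_{α/2}
z_β = 0.3 · √44 - 1.960
z_β = 0.3 · 6.633 - 1.960
z_β = 0.030

Power = Φ(z_β) = Φ(0.030) ≈ 0.512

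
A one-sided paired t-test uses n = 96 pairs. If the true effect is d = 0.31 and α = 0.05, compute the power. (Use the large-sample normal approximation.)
Power ≈ 0.92

Power calculation (paired t-test, normal approximation):
z_β = d · √n - z_α
z_β = 0.31 · √96 - 1.645
z_β = 0.31 · 9.798 - 1.645
z_β = 1.393

Power = Φ(z_β) = Φ(1.393) ≈ 0.918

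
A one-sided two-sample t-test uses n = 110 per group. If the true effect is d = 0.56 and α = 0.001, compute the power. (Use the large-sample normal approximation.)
Power ≈ 0.86

Power calculation (two-sample t-test, normal approximation):
z_β = d · √(n/2) - z_α
z_β = 0.56 · √(110/2) - 3.090
z_β = 0.56 · 7.416 - 3.090
z_β = 1.063

Power = Φ(z_β) = Φ(1.063) ≈ 0.856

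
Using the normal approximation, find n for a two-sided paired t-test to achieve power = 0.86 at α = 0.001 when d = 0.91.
n = 24 pairs

Sample size formula (paired t-test, normal approximation):
n = ((z_{α/2} + z_β) / d)²

z_{α/2} = 3.291 (for α = 0.001, two-sided)
z_β = 1.080 (for power = 0.86)
d = 0.91

n = ((3.291 + 1.080) / 0.91)²
n = (4.803)²
n ≈ 23.07
Round up to the next whole number: n = 24 pairs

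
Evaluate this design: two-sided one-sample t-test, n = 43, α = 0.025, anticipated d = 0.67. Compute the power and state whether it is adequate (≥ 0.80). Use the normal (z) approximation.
Power ≈ 0.98; the study is adequately powered (power ≥ 0.80)

Power calculation (one-sample t-test, normal approximation):
z_β = d · √n - z_{α/2}
z_β = 0.67 · √43 - 2.241
z_β = 0.67 · 6.557 - 2.241
z_β = 2.152

Power = Φ(z_β) = Φ(2.152) ≈ 0.984

Effect size d = 0.67 is medium by Cohen's convention (0.2/0.5/0.8).

Threshold: power ≥ 0.80 is conventionally adequate.
Power ≈ 0.98 → the study is adequately powered (power ≥ 0.80).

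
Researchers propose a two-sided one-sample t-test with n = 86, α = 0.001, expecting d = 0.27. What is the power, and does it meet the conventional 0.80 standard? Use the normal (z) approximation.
Power ≈ 0.22; the study is underpowered (power < 0.80)

Power calculation (one-sample t-test, normal approximation):
z_β = d · √n - z_{α/2}
z_β = 0.27 · √86 - 3.291
z_β = 0.27 · 9.274 - 3.291
z_β = -0.787

Power = Φ(z_β) = Φ(-0.787) ≈ 0.216

Effect size d = 0.27 is small by Cohen's convention (0.2/0.5/0.8).

Threshold: power ≥ 0.80 is conventionally adequate.
Power ≈ 0.22 → the study is underpowered (power < 0.80).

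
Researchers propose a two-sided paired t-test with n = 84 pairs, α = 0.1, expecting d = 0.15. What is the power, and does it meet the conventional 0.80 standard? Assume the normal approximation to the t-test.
Power ≈ 0.39; the study is underpowered (power < 0.80)

Power calculation (paired t-test, normal approximation):
z_β = d · √n - z_{α/2}
z_β = 0.15 · √84 - 1.645
z_β = 0.15 · 9.165 - 1.645
z_β = -0.270

Power = Φ(z_β) = Φ(-0.270) ≈ 0.394

Effect size d = 0.15 is very small by Cohen's convention (0.2/0.5/0.8).

Threshold: power ≥ 0.80 is conventionally adequate.
Power ≈ 0.39 → the study is underpowered (power < 0.80).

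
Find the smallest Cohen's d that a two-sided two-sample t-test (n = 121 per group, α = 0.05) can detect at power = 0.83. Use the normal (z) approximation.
d ≈ 0.37

Minimum detectable effect (two-sample t-test, normal approximation):
d = (z_{α/2} + z_β) / √(n/2)
d = (1.960 + 0.954) / √(121/2)
d = 2.914 / 7.778
d ≈ 0.37

By Cohen's convention (0.2 small / 0.5 medium / 0.8 large): small effect.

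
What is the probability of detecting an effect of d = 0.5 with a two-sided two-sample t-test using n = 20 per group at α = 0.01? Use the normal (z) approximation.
Power ≈ 0.16

Power calculation (two-sample t-test, normal approximation):
z_β = d · √(n/2) - z_{α/2}
z_β = 0.5 · √(20/2) - 2.576
z_β = 0.5 · 3.162 - 2.576
z_β = -0.995

Power = Φ(z_β) = Φ(-0.995) ≈ 0.160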